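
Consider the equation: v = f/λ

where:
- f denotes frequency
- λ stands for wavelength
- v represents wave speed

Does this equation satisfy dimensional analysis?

No

f (frequency) has dimensions [T^-1].
λ (wavelength) has dimensions [L].
v (wave speed) has dimensions [L T^-1].

Left side: [L T^-1]
Right side: [L^-1 T^-1]

The two sides have different dimensions, so the equation is NOT dimensionally consistent.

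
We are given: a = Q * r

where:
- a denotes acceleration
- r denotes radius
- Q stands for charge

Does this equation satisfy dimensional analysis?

No

a (acceleration) has dimensions [L T^-2].
r (radius) has dimensions [L].
Q (charge) has dimensions [I T].

Left side: [L T^-2]
Right side: [I L T]

The two sides have different dimensions, so the equation is NOT dimensionally consistent.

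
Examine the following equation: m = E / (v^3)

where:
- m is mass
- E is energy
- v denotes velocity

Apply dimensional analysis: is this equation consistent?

No

m (mass) has dimensions [M].
E (energy) has dimensions [L^2 M T^-2].
v (velocity) has dimensions [L T^-1].

Left side: [M]
Right side: [L^-1 M T]

The two sides have different dimensions, so the equation is NOT dimensionally consistent.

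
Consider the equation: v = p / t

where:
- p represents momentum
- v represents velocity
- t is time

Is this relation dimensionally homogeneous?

No

p (momentum) has dimensions [L M T^-1].
v (velocity) has dimensions [L T^-1].
t (time) has dimensions [T].

Left side: [L T^-1]
Right side: [L M T^-2]

The two sides have different dimensions, so the equation is NOT dimensionally consistent.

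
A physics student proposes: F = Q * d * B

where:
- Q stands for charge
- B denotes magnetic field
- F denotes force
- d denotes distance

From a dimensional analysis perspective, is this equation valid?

No

Q (charge) has dimensions [I T].
B (magnetic field) has dimensions [I^-1 M T^-2].
F (force) has dimensions [L M T^-2].
d (distance) has dimensions [L].

Left side: [L M T^-2]
Right side: [L M T^-1]

The two sides have different dimensions, so the equation is NOT dimensionally consistent.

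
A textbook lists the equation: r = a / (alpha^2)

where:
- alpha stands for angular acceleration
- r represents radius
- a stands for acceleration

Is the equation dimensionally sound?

No

alpha (angular acceleration) has dimensions [T^-2].
r (radius) has dimensions [L].
a (acceleration) has dimensions [L T^-2].

Left side: [L]
Right side: [L T^2]

The two sides have different dimensions, so the equation is NOT dimensionally consistent.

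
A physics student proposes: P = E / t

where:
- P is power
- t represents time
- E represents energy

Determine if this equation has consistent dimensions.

Yes

P (power) has dimensions [L^2 M T^-3].
t (time) has dimensions [T].
E (energy) has dimensions [L^2 M T^-2].

Left side: [L^2 M T^-3]
Right side: [L^2 M T^-3]

Both sides have the same dimensions, so the equation is dimensionally consistent.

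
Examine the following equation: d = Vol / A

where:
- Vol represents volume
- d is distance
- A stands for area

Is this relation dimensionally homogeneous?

Yes

Vol (volume) has dimensions [L^3].
d (distance) has dimensions [L].
A (area) has dimensions [L^2].

Left side: [L]
Right side: [L]

Both sides have the same dimensions, so the equation is dimensionally consistent.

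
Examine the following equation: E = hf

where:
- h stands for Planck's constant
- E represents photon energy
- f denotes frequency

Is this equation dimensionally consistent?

Yes

h (Planck's constant) has dimensions [L^2 M T^-1].
E (photon energy) has dimensions [L^2 M T^-2].
f (frequency) has dimensions [T^-1].

Left side: [L^2 M T^-2]
Right side: [L^2 M T^-2]

Both sides have the same dimensions, so the equation is dimensionally consistent.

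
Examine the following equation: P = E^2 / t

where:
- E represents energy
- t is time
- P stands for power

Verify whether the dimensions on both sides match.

No

E (energy) has dimensions [L^2 M T^-2].
t (time) has dimensions [T].
P (power) has dimensions [L^2 M T^-3].

Left side: [L^2 M T^-3]
Right side: [L^4 M^2 T^-5]

The two sides have different dimensions, so the equation is NOT dimensionally consistent.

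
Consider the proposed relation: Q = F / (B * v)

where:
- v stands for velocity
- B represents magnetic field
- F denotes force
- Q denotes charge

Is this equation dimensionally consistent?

Yes

v (velocity) has dimensions [L T^-1].
B (magnetic field) has dimensions [I^-1 M T^-2].
F (force) has dimensions [L M T^-2].
Q (charge) has dimensions [I T].

Left side: [I T]
Right side: [I T]

Both sides have the same dimensions, so the equation is dimensionally consistent.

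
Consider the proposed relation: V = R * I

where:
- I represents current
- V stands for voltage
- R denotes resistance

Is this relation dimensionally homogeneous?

Yes

I (current) has dimensions [I].
V (voltage) has dimensions [I^-1 L^2 M T^-3].
R (resistance) has dimensions [I^-2 L^2 M T^-3].

Left side: [I^-1 L^2 M T^-3]
Right side: [I^-1 L^2 M T^-3]

Both sides have the same dimensions, so the equation is dimensionally consistent.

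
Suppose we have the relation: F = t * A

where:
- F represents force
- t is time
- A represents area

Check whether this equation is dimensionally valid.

No

F (force) has dimensions [L M T^-2].
t (time) has dimensions [T].
A (area) has dimensions [L^2].

Left side: [L M T^-2]
Right side: [L^2 T]

The two sides have different dimensions, so the equation is NOT dimensionally consistent.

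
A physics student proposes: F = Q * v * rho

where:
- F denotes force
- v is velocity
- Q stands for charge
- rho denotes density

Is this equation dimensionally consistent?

No

F (force) has dimensions [L M T^-2].
v (velocity) has dimensions [L T^-1].
Q (charge) has dimensions [I T].
rho (density) has dimensions [L^-3 M].

Left side: [L M T^-2]
Right side: [I L^-2 M]

The two sides have different dimensions, so the equation is NOT dimensionally consistent.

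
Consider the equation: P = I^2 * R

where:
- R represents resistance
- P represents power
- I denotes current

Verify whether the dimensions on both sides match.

Yes

R (resistance) has dimensions [I^-2 L^2 M T^-3].
P (power) has dimensions [L^2 M T^-3].
I (current) has dimensions [I].

Left side: [L^2 M T^-3]
Right side: [L^2 M T^-3]

Both sides have the same dimensions, so the equation is dimensionally consistent.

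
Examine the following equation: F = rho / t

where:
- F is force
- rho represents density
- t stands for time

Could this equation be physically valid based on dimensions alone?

No

F (force) has dimensions [L M T^-2].
rho (density) has dimensions [L^-3 M].
t (time) has dimensions [T].

Left side: [L M T^-2]
Right side: [L^-3 M T^-1]

The two sides have different dimensions, so the equation is NOT dimensionally consistent.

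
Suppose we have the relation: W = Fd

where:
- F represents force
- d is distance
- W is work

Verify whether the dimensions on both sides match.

Yes

F (force) has dimensions [L M T^-2].
d (distance) has dimensions [L].
W (work) has dimensions [L^2 M T^-2].

Left side: [L^2 M T^-2]
Right side: [L^2 M T^-2]

Both sides have the same dimensions, so the equation is dimensionally consistent.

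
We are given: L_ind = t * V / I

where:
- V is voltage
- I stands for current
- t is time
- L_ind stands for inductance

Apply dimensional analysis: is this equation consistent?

Yes

V (voltage) has dimensions [I^-1 L^2 M T^-3].
I (current) has dimensions [I].
t (time) has dimensions [T].
L_ind (inductance) has dimensions [I^-2 L^2 M T^-2].

Left side: [I^-2 L^2 M T^-2]
Right side: [I^-2 L^2 M T^-2]

Both sides have the same dimensions, so the equation is dimensionally consistent.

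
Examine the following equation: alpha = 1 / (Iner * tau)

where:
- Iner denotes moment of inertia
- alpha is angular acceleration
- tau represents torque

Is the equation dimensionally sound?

No

Iner (moment of inertia) has dimensions [L^2 M].
alpha (angular acceleration) has dimensions [T^-2].
tau (torque) has dimensions [L^2 M T^-2].

Left side: [T^-2]
Right side: [L^-4 M^-2 T^2]

The two sides have different dimensions, so the equation is NOT dimensionally consistent.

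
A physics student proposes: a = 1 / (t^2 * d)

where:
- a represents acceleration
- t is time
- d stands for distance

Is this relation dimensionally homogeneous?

No

a (acceleration) has dimensions [L T^-2].
t (time) has dimensions [T].
d (distance) has dimensions [L].

Left side: [L T^-2]
Right side: [L^-1 T^-2]

The two sides have different dimensions, so the equation is NOT dimensionally consistent.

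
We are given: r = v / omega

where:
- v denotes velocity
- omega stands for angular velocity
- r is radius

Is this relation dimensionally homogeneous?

Yes

v (velocity) has dimensions [L T^-1].
omega (angular velocity) has dimensions [T^-1].
r (radius) has dimensions [L].

Left side: [L]
Right side: [L]

Both sides have the same dimensions, so the equation is dimensionally consistent.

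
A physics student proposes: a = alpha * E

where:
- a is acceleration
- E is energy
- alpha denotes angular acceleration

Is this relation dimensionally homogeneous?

No

a (acceleration) has dimensions [L T^-2].
E (energy) has dimensions [L^2 M T^-2].
alpha (angular acceleration) has dimensions [T^-2].

Left side: [L T^-2]
Right side: [L^2 M T^-4]

The two sides have different dimensions, so the equation is NOT dimensionally consistent.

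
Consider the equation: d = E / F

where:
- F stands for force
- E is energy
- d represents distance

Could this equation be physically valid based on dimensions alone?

Yes

F (force) has dimensions [L M T^-2].
E (energy) has dimensions [L^2 M T^-2].
d (distance) has dimensions [L].

Left side: [L]
Right side: [L]

Both sides have the same dimensions, so the equation is dimensionally consistent.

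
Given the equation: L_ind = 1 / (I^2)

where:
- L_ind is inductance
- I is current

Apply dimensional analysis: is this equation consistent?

No

L_ind (inductance) has dimensions [I^-2 L^2 M T^-2].
I (current) has dimensions [I].

Left side: [I^-2 L^2 M T^-2]
Right side: [I^-2]

The two sides have different dimensions, so the equation is NOT dimensionally consistent.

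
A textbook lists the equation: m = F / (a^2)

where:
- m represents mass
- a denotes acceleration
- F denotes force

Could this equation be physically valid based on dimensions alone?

No

m (mass) has dimensions [M].
a (acceleration) has dimensions [L T^-2].
F (force) has dimensions [L M T^-2].

Left side: [M]
Right side: [L^-1 M T^2]

The two sides have different dimensions, so the equation is NOT dimensionally consistent.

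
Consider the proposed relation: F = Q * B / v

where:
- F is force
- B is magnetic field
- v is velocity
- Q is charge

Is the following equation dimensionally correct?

No

F (force) has dimensions [L M T^-2].
B (magnetic field) has dimensions [I^-1 M T^-2].
v (velocity) has dimensions [L T^-1].
Q (charge) has dimensions [I T].

Left side: [L M T^-2]
Right side: [L^-1 M]

The two sides have different dimensions, so the equation is NOT dimensionally consistent.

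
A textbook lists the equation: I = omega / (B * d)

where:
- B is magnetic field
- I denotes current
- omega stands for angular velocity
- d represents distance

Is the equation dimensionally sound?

No

B (magnetic field) has dimensions [I^-1 M T^-2].
I (current) has dimensions [I].
omega (angular velocity) has dimensions [T^-1].
d (distance) has dimensions [L].

Left side: [I]
Right side: [I L^-1 M^-1 T]

The two sides have different dimensions, so the equation is NOT dimensionally consistent.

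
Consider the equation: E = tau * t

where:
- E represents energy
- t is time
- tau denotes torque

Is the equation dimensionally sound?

No

E (energy) has dimensions [L^2 M T^-2].
t (time) has dimensions [T].
tau (torque) has dimensions [L^2 M T^-2].

Left side: [L^2 M T^-2]
Right side: [L^2 M T^-1]

The two sides have different dimensions, so the equation is NOT dimensionally consistent.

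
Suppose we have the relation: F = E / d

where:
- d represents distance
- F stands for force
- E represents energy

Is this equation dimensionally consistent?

Yes

d (distance) has dimensions [L].
F (force) has dimensions [L M T^-2].
E (energy) has dimensions [L^2 M T^-2].

Left side: [L M T^-2]
Right side: [L M T^-2]

Both sides have the same dimensions, so the equation is dimensionally consistent.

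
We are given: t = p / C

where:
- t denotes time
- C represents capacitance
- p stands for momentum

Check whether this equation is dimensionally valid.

No

t (time) has dimensions [T].
C (capacitance) has dimensions [I^2 L^-2 M^-1 T^4].
p (momentum) has dimensions [L M T^-1].

Left side: [T]
Right side: [I^-2 L^3 M^2 T^-5]

The two sides have different dimensions, so the equation is NOT dimensionally consistent.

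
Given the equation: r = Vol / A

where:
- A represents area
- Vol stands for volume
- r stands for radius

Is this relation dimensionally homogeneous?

Yes

A (area) has dimensions [L^2].
Vol (volume) has dimensions [L^3].
r (radius) has dimensions [L].

Left side: [L]
Right side: [L]

Both sides have the same dimensions, so the equation is dimensionally consistent.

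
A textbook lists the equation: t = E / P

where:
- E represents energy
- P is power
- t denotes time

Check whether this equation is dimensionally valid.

Yes

E (energy) has dimensions [L^2 M T^-2].
P (power) has dimensions [L^2 M T^-3].
t (time) has dimensions [T].

Left side: [T]
Right side: [T]

Both sides have the same dimensions, so the equation is dimensionally consistent.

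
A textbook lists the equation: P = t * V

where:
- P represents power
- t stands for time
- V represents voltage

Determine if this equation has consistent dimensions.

No

P (power) has dimensions [L^2 M T^-3].
t (time) has dimensions [T].
V (voltage) has dimensions [I^-1 L^2 M T^-3].

Left side: [L^2 M T^-3]
Right side: [I^-1 L^2 M T^-2]

The two sides have different dimensions, so the equation is NOT dimensionally consistent.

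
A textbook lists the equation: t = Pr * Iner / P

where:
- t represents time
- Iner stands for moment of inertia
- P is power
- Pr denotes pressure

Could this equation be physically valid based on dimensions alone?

No

t (time) has dimensions [T].
Iner (moment of inertia) has dimensions [L^2 M].
P (power) has dimensions [L^2 M T^-3].
Pr (pressure) has dimensions [L^-1 M T^-2].

Left side: [T]
Right side: [L^-1 M T]

The two sides have different dimensions, so the equation is NOT dimensionally consistent.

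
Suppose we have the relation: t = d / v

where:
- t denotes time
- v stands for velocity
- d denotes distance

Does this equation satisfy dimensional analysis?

Yes

t (time) has dimensions [T].
v (velocity) has dimensions [L T^-1].
d (distance) has dimensions [L].

Left side: [T]
Right side: [T]

Both sides have the same dimensions, so the equation is dimensionally consistent.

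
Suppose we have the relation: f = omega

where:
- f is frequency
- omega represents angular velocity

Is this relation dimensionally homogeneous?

Yes

f (frequency) has dimensions [T^-1].
omega (angular velocity) has dimensions [T^-1].

Left side: [T^-1]
Right side: [T^-1]

Both sides have the same dimensions, so the equation is dimensionally consistent.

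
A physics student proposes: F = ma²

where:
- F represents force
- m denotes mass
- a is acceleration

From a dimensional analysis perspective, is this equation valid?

No

F (force) has dimensions [L M T^-2].
m (mass) has dimensions [M].
a (acceleration) has dimensions [L T^-2].

Left side: [L M T^-2]
Right side: [L^2 M T^-4]

The two sides have different dimensions, so the equation is NOT dimensionally consistent.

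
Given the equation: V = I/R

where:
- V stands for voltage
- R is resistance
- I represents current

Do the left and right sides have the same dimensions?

No

V (voltage) has dimensions [I^-1 L^2 M T^-3].
R (resistance) has dimensions [I^-2 L^2 M T^-3].
I (current) has dimensions [I].

Left side: [I^-1 L^2 M T^-3]
Right side: [I^3 L^-2 M^-1 T^3]

The two sides have different dimensions, so the equation is NOT dimensionally consistent.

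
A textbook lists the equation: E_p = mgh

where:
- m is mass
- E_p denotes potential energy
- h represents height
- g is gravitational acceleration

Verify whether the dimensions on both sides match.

Yes

m (mass) has dimensions [M].
E_p (potential energy) has dimensions [L^2 M T^-2].
h (height) has dimensions [L].
g (gravitational acceleration) has dimensions [L T^-2].

Left side: [L^2 M T^-2]
Right side: [L^2 M T^-2]

Both sides have the same dimensions, so the equation is dimensionally consistent.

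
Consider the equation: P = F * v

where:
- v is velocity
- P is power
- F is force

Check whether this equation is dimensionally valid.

Yes

v (velocity) has dimensions [L T^-1].
P (power) has dimensions [L^2 M T^-3].
F (force) has dimensions [L M T^-2].

Left side: [L^2 M T^-3]
Right side: [L^2 M T^-3]

Both sides have the same dimensions, so the equation is dimensionally consistent.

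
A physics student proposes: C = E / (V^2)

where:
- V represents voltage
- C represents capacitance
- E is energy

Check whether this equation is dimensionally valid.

Yes

V (voltage) has dimensions [I^-1 L^2 M T^-3].
C (capacitance) has dimensions [I^2 L^-2 M^-1 T^4].
E (energy) has dimensions [L^2 M T^-2].

Left side: [I^2 L^-2 M^-1 T^4]
Right side: [I^2 L^-2 M^-1 T^4]

Both sides have the same dimensions, so the equation is dimensionally consistent.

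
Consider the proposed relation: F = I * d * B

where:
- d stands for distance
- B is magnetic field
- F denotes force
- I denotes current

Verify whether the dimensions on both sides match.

Yes

d (distance) has dimensions [L].
B (magnetic field) has dimensions [I^-1 M T^-2].
F (force) has dimensions [L M T^-2].
I (current) has dimensions [I].

Left side: [L M T^-2]
Right side: [L M T^-2]

Both sides have the same dimensions, so the equation is dimensionally consistent.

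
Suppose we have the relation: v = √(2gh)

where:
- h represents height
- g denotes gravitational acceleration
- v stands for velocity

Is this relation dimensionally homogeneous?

Yes

h (height) has dimensions [L].
g (gravitational acceleration) has dimensions [L T^-2].
v (velocity) has dimensions [L T^-1].

Left side: [L T^-1]
Right side: [L T^-1]

Both sides have the same dimensions, so the equation is dimensionally consistent.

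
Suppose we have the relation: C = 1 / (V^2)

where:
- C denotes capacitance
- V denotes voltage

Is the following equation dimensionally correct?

No

C (capacitance) has dimensions [I^2 L^-2 M^-1 T^4].
V (voltage) has dimensions [I^-1 L^2 M T^-3].

Left side: [I^2 L^-2 M^-1 T^4]
Right side: [I^2 L^-4 M^-2 T^6]

The two sides have different dimensions, so the equation is NOT dimensionally consistent.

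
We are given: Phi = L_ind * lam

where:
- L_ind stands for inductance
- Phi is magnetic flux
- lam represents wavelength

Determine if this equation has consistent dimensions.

No

L_ind (inductance) has dimensions [I^-2 L^2 M T^-2].
Phi (magnetic flux) has dimensions [I^-1 L^2 M T^-2].
lam (wavelength) has dimensions [L].

Left side: [I^-1 L^2 M T^-2]
Right side: [I^-2 L^3 M T^-2]

The two sides have different dimensions, so the equation is NOT dimensionally consistent.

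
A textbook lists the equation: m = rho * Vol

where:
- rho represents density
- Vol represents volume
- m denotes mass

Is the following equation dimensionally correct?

Yes

rho (density) has dimensions [L^-3 M].
Vol (volume) has dimensions [L^3].
m (mass) has dimensions [M].

Left side: [M]
Right side: [M]

Both sides have the same dimensions, so the equation is dimensionally consistent.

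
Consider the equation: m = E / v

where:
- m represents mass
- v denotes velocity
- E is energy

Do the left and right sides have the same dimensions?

No

m (mass) has dimensions [M].
v (velocity) has dimensions [L T^-1].
E (energy) has dimensions [L^2 M T^-2].

Left side: [M]
Right side: [L M T^-1]

The two sides have different dimensions, so the equation is NOT dimensionally consistent.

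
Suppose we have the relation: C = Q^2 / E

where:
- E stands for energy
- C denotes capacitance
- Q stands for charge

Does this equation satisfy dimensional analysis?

Yes

E (energy) has dimensions [L^2 M T^-2].
C (capacitance) has dimensions [I^2 L^-2 M^-1 T^4].
Q (charge) has dimensions [I T].

Left side: [I^2 L^-2 M^-1 T^4]
Right side: [I^2 L^-2 M^-1 T^4]

Both sides have the same dimensions, so the equation is dimensionally consistent.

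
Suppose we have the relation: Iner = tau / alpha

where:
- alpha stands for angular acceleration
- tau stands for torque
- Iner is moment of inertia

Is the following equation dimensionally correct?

Yes

alpha (angular acceleration) has dimensions [T^-2].
tau (torque) has dimensions [L^2 M T^-2].
Iner (moment of inertia) has dimensions [L^2 M].

Left side: [L^2 M]
Right side: [L^2 M]

Both sides have the same dimensions, so the equation is dimensionally consistent.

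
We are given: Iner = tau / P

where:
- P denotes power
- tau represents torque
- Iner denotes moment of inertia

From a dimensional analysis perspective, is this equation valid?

No

P (power) has dimensions [L^2 M T^-3].
tau (torque) has dimensions [L^2 M T^-2].
Iner (moment of inertia) has dimensions [L^2 M].

Left side: [L^2 M]
Right side: [T]

The two sides have different dimensions, so the equation is NOT dimensionally consistent.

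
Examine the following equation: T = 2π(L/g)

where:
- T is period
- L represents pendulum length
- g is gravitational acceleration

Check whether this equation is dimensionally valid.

No

T (period) has dimensions [T].
L (pendulum length) has dimensions [L].
g (gravitational acceleration) has dimensions [L T^-2].

Left side: [T]
Right side: [T^2]

The two sides have different dimensions, so the equation is NOT dimensionally consistent.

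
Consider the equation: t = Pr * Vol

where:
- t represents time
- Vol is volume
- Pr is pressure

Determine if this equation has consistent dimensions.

No

t (time) has dimensions [T].
Vol (volume) has dimensions [L^3].
Pr (pressure) has dimensions [L^-1 M T^-2].

Left side: [T]
Right side: [L^2 M T^-2]

The two sides have different dimensions, so the equation is NOT dimensionally consistent.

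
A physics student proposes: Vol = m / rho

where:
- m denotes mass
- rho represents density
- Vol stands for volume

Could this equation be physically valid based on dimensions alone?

Yes

m (mass) has dimensions [M].
rho (density) has dimensions [L^-3 M].
Vol (volume) has dimensions [L^3].

Left side: [L^3]
Right side: [L^3]

Both sides have the same dimensions, so the equation is dimensionally consistent.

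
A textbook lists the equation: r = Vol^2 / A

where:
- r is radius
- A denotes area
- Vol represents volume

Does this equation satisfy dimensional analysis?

No

r (radius) has dimensions [L].
A (area) has dimensions [L^2].
Vol (volume) has dimensions [L^3].

Left side: [L]
Right side: [L^4]

The two sides have different dimensions, so the equation is NOT dimensionally consistent.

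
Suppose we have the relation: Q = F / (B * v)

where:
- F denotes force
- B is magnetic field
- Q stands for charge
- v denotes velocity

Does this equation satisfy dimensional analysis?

Yes

F (force) has dimensions [L M T^-2].
B (magnetic field) has dimensions [I^-1 M T^-2].
Q (charge) has dimensions [I T].
v (velocity) has dimensions [L T^-1].

Left side: [I T]
Right side: [I T]

Both sides have the same dimensions, so the equation is dimensionally consistent.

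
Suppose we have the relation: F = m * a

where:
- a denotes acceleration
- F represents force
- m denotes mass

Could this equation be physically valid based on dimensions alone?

Yes

a (acceleration) has dimensions [L T^-2].
F (force) has dimensions [L M T^-2].
m (mass) has dimensions [M].

Left side: [L M T^-2]
Right side: [L M T^-2]

Both sides have the same dimensions, so the equation is dimensionally consistent.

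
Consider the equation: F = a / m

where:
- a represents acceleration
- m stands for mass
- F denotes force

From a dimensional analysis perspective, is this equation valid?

No

a (acceleration) has dimensions [L T^-2].
m (mass) has dimensions [M].
F (force) has dimensions [L M T^-2].

Left side: [L M T^-2]
Right side: [L M^-1 T^-2]

The two sides have different dimensions, so the equation is NOT dimensionally consistent.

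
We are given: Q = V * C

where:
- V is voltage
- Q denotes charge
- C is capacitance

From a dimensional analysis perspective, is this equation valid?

Yes

V (voltage) has dimensions [I^-1 L^2 M T^-3].
Q (charge) has dimensions [I T].
C (capacitance) has dimensions [I^2 L^-2 M^-1 T^4].

Left side: [I T]
Right side: [I T]

Both sides have the same dimensions, so the equation is dimensionally consistent.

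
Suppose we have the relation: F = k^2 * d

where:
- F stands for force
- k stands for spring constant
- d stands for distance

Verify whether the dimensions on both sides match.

No

F (force) has dimensions [L M T^-2].
k (spring constant) has dimensions [M T^-2].
d (distance) has dimensions [L].

Left side: [L M T^-2]
Right side: [L M^2 T^-4]

The two sides have different dimensions, so the equation is NOT dimensionally consistent.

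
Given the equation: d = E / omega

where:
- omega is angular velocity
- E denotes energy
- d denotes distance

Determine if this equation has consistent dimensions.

No

omega (angular velocity) has dimensions [T^-1].
E (energy) has dimensions [L^2 M T^-2].
d (distance) has dimensions [L].

Left side: [L]
Right side: [L^2 M T^-1]

The two sides have different dimensions, so the equation is NOT dimensionally consistent.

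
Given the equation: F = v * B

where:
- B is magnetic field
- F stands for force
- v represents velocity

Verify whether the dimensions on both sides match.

No

B (magnetic field) has dimensions [I^-1 M T^-2].
F (force) has dimensions [L M T^-2].
v (velocity) has dimensions [L T^-1].

Left side: [L M T^-2]
Right side: [I^-1 L M T^-3]

The two sides have different dimensions, so the equation is NOT dimensionally consistent.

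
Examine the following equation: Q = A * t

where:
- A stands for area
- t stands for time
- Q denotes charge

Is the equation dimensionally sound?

No

A (area) has dimensions [L^2].
t (time) has dimensions [T].
Q (charge) has dimensions [I T].

Left side: [I T]
Right side: [L^2 T]

The two sides have different dimensions, so the equation is NOT dimensionally consistent.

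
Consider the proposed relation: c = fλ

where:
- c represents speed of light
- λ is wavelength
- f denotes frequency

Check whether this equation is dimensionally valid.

Yes

c (speed of light) has dimensions [L T^-1].
λ (wavelength) has dimensions [L].
f (frequency) has dimensions [T^-1].

Left side: [L T^-1]
Right side: [L T^-1]

Both sides have the same dimensions, so the equation is dimensionally consistent.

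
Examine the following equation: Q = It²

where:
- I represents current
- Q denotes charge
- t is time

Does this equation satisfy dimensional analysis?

No

I (current) has dimensions [I].
Q (charge) has dimensions [I T].
t (time) has dimensions [T].

Left side: [I T]
Right side: [I T^2]

The two sides have different dimensions, so the equation is NOT dimensionally consistent.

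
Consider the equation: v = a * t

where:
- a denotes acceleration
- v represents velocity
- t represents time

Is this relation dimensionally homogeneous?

Yes

a (acceleration) has dimensions [L T^-2].
v (velocity) has dimensions [L T^-1].
t (time) has dimensions [T].

Left side: [L T^-1]
Right side: [L T^-1]

Both sides have the same dimensions, so the equation is dimensionally consistent.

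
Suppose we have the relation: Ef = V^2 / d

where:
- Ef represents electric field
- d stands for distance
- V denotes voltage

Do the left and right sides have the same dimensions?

No

Ef (electric field) has dimensions [I^-1 L M T^-3].
d (distance) has dimensions [L].
V (voltage) has dimensions [I^-1 L^2 M T^-3].

Left side: [I^-1 L M T^-3]
Right side: [I^-2 L^3 M^2 T^-6]

The two sides have different dimensions, so the equation is NOT dimensionally consistent.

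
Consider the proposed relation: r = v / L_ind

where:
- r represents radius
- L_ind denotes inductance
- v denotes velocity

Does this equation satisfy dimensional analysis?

No

r (radius) has dimensions [L].
L_ind (inductance) has dimensions [I^-2 L^2 M T^-2].
v (velocity) has dimensions [L T^-1].

Left side: [L]
Right side: [I^2 L^-1 M^-1 T]

The two sides have different dimensions, so the equation is NOT dimensionally consistent.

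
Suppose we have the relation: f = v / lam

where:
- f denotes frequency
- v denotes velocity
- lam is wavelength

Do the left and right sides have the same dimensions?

Yes

f (frequency) has dimensions [T^-1].
v (velocity) has dimensions [L T^-1].
lam (wavelength) has dimensions [L].

Left side: [T^-1]
Right side: [T^-1]

Both sides have the same dimensions, so the equation is dimensionally consistent.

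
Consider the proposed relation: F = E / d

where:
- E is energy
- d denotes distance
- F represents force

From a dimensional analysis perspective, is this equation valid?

Yes

E (energy) has dimensions [L^2 M T^-2].
d (distance) has dimensions [L].
F (force) has dimensions [L M T^-2].

Left side: [L M T^-2]
Right side: [L M T^-2]

Both sides have the same dimensions, so the equation is dimensionally consistent.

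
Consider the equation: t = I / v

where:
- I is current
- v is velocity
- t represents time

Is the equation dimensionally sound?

No

I (current) has dimensions [I].
v (velocity) has dimensions [L T^-1].
t (time) has dimensions [T].

Left side: [T]
Right side: [I L^-1 T]

The two sides have different dimensions, so the equation is NOT dimensionally consistent.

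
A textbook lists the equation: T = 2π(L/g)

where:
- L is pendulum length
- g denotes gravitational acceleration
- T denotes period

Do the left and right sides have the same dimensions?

No

L (pendulum length) has dimensions [L].
g (gravitational acceleration) has dimensions [L T^-2].
T (period) has dimensions [T].

Left side: [T]
Right side: [T^2]

The two sides have different dimensions, so the equation is NOT dimensionally consistent.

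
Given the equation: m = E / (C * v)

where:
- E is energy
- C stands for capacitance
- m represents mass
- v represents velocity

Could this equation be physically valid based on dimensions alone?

No

E (energy) has dimensions [L^2 M T^-2].
C (capacitance) has dimensions [I^2 L^-2 M^-1 T^4].
m (mass) has dimensions [M].
v (velocity) has dimensions [L T^-1].

Left side: [M]
Right side: [I^-2 L^3 M^2 T^-5]

The two sides have different dimensions, so the equation is NOT dimensionally consistent.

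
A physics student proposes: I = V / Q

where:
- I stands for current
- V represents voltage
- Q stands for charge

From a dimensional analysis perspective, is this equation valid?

No

I (current) has dimensions [I].
V (voltage) has dimensions [I^-1 L^2 M T^-3].
Q (charge) has dimensions [I T].

Left side: [I]
Right side: [I^-2 L^2 M T^-4]

The two sides have different dimensions, so the equation is NOT dimensionally consistent.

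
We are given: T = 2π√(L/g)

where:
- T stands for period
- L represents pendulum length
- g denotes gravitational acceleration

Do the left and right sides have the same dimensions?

Yes

T (period) has dimensions [T].
L (pendulum length) has dimensions [L].
g (gravitational acceleration) has dimensions [L T^-2].

Left side: [T]
Right side: [T]

Both sides have the same dimensions, so the equation is dimensionally consistent.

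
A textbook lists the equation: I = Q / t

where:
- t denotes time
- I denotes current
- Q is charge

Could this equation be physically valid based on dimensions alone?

Yes

t (time) has dimensions [T].
I (current) has dimensions [I].
Q (charge) has dimensions [I T].

Left side: [I]
Right side: [I]

Both sides have the same dimensions, so the equation is dimensionally consistent.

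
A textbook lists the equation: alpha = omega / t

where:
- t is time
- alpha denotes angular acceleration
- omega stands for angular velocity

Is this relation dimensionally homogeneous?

Yes

t (time) has dimensions [T].
alpha (angular acceleration) has dimensions [T^-2].
omega (angular velocity) has dimensions [T^-1].

Left side: [T^-2]
Right side: [T^-2]

Both sides have the same dimensions, so the equation is dimensionally consistent.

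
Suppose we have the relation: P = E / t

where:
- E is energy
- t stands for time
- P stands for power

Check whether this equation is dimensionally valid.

Yes

E (energy) has dimensions [L^2 M T^-2].
t (time) has dimensions [T].
P (power) has dimensions [L^2 M T^-3].

Left side: [L^2 M T^-3]
Right side: [L^2 M T^-3]

Both sides have the same dimensions, so the equation is dimensionally consistent.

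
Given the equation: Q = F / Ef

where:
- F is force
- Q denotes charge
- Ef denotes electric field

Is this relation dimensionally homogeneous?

Yes

F (force) has dimensions [L M T^-2].
Q (charge) has dimensions [I T].
Ef (electric field) has dimensions [I^-1 L M T^-3].

Left side: [I T]
Right side: [I T]

Both sides have the same dimensions, so the equation is dimensionally consistent.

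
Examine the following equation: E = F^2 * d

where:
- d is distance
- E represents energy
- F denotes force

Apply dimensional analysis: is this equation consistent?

No

d (distance) has dimensions [L].
E (energy) has dimensions [L^2 M T^-2].
F (force) has dimensions [L M T^-2].

Left side: [L^2 M T^-2]
Right side: [L^3 M^2 T^-4]

The two sides have different dimensions, so the equation is NOT dimensionally consistent.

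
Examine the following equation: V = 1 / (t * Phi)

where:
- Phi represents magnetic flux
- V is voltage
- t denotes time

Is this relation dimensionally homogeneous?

No

Phi (magnetic flux) has dimensions [I^-1 L^2 M T^-2].
V (voltage) has dimensions [I^-1 L^2 M T^-3].
t (time) has dimensions [T].

Left side: [I^-1 L^2 M T^-3]
Right side: [I L^-2 M^-1 T]

The two sides have different dimensions, so the equation is NOT dimensionally consistent.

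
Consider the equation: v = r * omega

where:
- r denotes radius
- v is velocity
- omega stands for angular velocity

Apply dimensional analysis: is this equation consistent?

Yes

r (radius) has dimensions [L].
v (velocity) has dimensions [L T^-1].
omega (angular velocity) has dimensions [T^-1].

Left side: [L T^-1]
Right side: [L T^-1]

Both sides have the same dimensions, so the equation is dimensionally consistent.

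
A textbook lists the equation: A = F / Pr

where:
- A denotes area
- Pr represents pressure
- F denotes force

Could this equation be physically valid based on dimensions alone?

Yes

A (area) has dimensions [L^2].
Pr (pressure) has dimensions [L^-1 M T^-2].
F (force) has dimensions [L M T^-2].

Left side: [L^2]
Right side: [L^2]

Both sides have the same dimensions, so the equation is dimensionally consistent.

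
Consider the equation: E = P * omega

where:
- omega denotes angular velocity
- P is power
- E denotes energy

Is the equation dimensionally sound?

No

omega (angular velocity) has dimensions [T^-1].
P (power) has dimensions [L^2 M T^-3].
E (energy) has dimensions [L^2 M T^-2].

Left side: [L^2 M T^-2]
Right side: [L^2 M T^-4]

The two sides have different dimensions, so the equation is NOT dimensionally consistent.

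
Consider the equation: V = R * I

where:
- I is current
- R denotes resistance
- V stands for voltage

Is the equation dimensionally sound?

Yes

I (current) has dimensions [I].
R (resistance) has dimensions [I^-2 L^2 M T^-3].
V (voltage) has dimensions [I^-1 L^2 M T^-3].

Left side: [I^-1 L^2 M T^-3]
Right side: [I^-1 L^2 M T^-3]

Both sides have the same dimensions, so the equation is dimensionally consistent.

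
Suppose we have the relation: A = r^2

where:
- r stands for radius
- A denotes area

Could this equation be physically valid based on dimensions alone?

Yes

r (radius) has dimensions [L].
A (area) has dimensions [L^2].

Left side: [L^2]
Right side: [L^2]

Both sides have the same dimensions, so the equation is dimensionally consistent.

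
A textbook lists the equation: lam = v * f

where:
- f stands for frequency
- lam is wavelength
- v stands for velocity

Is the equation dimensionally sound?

No

f (frequency) has dimensions [T^-1].
lam (wavelength) has dimensions [L].
v (velocity) has dimensions [L T^-1].

Left side: [L]
Right side: [L T^-2]

The two sides have different dimensions, so the equation is NOT dimensionally consistent.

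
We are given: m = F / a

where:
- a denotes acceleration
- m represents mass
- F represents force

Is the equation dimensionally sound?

Yes

a (acceleration) has dimensions [L T^-2].
m (mass) has dimensions [M].
F (force) has dimensions [L M T^-2].

Left side: [M]
Right side: [M]

Both sides have the same dimensions, so the equation is dimensionally consistent.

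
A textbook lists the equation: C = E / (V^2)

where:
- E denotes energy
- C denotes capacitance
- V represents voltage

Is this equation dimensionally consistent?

Yes

E (energy) has dimensions [L^2 M T^-2].
C (capacitance) has dimensions [I^2 L^-2 M^-1 T^4].
V (voltage) has dimensions [I^-1 L^2 M T^-3].

Left side: [I^2 L^-2 M^-1 T^4]
Right side: [I^2 L^-2 M^-1 T^4]

Both sides have the same dimensions, so the equation is dimensionally consistent.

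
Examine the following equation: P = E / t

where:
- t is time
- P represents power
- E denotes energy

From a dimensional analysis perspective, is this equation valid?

Yes

t (time) has dimensions [T].
P (power) has dimensions [L^2 M T^-3].
E (energy) has dimensions [L^2 M T^-2].

Left side: [L^2 M T^-3]
Right side: [L^2 M T^-3]

Both sides have the same dimensions, so the equation is dimensionally consistent.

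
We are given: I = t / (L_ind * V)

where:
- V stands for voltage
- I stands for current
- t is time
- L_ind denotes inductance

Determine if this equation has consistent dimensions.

No

V (voltage) has dimensions [I^-1 L^2 M T^-3].
I (current) has dimensions [I].
t (time) has dimensions [T].
L_ind (inductance) has dimensions [I^-2 L^2 M T^-2].

Left side: [I]
Right side: [I^3 L^-4 M^-2 T^6]

The two sides have different dimensions, so the equation is NOT dimensionally consistent.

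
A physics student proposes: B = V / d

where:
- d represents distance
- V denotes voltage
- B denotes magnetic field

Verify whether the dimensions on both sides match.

No

d (distance) has dimensions [L].
V (voltage) has dimensions [I^-1 L^2 M T^-3].
B (magnetic field) has dimensions [I^-1 M T^-2].

Left side: [I^-1 M T^-2]
Right side: [I^-1 L M T^-3]

The two sides have different dimensions, so the equation is NOT dimensionally consistent.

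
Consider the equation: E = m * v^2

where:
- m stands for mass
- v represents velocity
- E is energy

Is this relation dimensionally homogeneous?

Yes

m (mass) has dimensions [M].
v (velocity) has dimensions [L T^-1].
E (energy) has dimensions [L^2 M T^-2].

Left side: [L^2 M T^-2]
Right side: [L^2 M T^-2]

Both sides have the same dimensions, so the equation is dimensionally consistent.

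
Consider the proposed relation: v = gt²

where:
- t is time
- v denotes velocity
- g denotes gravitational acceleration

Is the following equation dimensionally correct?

No

t (time) has dimensions [T].
v (velocity) has dimensions [L T^-1].
g (gravitational acceleration) has dimensions [L T^-2].

Left side: [L T^-1]
Right side: [L]

The two sides have different dimensions, so the equation is NOT dimensionally consistent.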